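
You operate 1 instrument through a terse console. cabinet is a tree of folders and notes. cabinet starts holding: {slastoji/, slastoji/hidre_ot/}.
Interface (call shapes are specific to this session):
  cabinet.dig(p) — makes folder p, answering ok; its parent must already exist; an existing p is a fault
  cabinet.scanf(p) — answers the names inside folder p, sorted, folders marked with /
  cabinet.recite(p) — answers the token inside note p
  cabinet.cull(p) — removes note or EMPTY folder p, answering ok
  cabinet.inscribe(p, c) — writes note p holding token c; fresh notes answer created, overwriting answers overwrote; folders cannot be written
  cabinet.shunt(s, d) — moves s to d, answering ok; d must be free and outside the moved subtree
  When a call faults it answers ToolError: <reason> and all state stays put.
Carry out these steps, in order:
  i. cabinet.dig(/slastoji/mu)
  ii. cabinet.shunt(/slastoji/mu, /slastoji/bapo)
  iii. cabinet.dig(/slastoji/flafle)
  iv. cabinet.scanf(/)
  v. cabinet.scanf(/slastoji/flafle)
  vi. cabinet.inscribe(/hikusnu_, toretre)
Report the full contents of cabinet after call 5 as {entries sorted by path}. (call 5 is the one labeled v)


;; cabinet.dig(/slastoji/mu) => ok
;; cabinet.shunt(/slastoji/mu, /slastoji/bapo) => ok
;; cabinet.dig(/slastoji/flafle) => ok
;; cabinet.scanf(/) => [slastoji/]
;; cabinet.scanf(/slastoji/flafle) => []
;; cabinet.inscribe(/hikusnu_, toretre) => created

Answer: {slastoji/, slastoji/bapo/, slastoji/flafle/, slastoji/hidre_ot/}


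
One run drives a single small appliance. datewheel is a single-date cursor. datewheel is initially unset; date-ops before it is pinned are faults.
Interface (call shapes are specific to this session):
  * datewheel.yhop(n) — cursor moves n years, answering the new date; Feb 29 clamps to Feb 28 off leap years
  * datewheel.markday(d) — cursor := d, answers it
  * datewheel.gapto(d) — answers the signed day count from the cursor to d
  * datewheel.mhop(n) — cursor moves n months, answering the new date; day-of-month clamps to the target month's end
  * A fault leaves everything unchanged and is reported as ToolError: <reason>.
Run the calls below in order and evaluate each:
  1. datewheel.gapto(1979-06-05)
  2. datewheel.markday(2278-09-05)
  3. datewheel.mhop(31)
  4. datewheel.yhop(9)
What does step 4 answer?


Answer: 2290-04-05

Derivation:
Do: gapto[d=1979-06-05]
See: ToolError: no date set
Do: markday[d=2278-09-05]
See: 2278-09-05
Do: mhop[n=31]
See: 2281-04-05
Do: yhop[n=9]
See: 2290-04-05


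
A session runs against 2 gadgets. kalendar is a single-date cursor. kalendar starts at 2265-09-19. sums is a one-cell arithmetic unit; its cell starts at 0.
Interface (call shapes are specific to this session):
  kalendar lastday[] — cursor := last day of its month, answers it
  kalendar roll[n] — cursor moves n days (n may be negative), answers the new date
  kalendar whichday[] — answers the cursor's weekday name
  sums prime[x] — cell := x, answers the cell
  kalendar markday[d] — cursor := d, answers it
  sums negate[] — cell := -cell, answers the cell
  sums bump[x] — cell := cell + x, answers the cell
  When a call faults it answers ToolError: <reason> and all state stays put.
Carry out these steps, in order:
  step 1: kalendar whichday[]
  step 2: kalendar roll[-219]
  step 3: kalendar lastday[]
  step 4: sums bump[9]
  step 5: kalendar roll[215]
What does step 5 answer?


I call kalendar whichday(): Tuesday.
Then kalendar roll on n→-219: 2265-02-12.
I try kalendar lastday, → 2265-02-28.
Invoking sums bump on x→9, — result: 9.
Now I run kalendar roll on n→215, and observe 2265-10-01.

Answer: 2265-10-01


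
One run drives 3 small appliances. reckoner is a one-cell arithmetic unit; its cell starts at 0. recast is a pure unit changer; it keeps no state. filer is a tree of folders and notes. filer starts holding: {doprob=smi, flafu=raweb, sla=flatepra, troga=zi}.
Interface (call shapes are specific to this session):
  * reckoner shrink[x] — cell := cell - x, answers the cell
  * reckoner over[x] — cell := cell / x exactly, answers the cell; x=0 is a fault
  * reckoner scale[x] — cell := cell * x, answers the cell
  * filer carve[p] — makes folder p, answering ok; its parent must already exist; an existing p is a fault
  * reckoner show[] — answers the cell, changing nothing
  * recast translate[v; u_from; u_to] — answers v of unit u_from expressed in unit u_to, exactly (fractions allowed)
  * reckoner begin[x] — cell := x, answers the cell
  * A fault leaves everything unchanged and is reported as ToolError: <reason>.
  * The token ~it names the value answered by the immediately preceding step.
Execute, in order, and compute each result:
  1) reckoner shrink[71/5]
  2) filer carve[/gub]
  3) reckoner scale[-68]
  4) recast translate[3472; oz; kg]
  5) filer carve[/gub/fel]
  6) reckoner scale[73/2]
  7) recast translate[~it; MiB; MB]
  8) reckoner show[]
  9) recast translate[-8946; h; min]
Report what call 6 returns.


>> reckoner shrink(x: 71/5)
<< -71/5
>> filer carve(p: /gub)
<< ok
>> reckoner scale(x: -68)
<< 4828/5
>> recast translate(v: 3472, u_from: oz, u_to: kg)
<< 9842954429/100000000
>> filer carve(p: /gub/fel)
<< ok
>> reckoner scale(x: 73/2)
<< 176222/5
>> recast translate(v: ~it, u_from: MiB, u_to: MB)
<< 2887221248/78125
>> reckoner show()
<< 176222/5
>> recast translate(v: -8946, u_from: h, u_to: min)
<< -536760

Answer: 176222/5


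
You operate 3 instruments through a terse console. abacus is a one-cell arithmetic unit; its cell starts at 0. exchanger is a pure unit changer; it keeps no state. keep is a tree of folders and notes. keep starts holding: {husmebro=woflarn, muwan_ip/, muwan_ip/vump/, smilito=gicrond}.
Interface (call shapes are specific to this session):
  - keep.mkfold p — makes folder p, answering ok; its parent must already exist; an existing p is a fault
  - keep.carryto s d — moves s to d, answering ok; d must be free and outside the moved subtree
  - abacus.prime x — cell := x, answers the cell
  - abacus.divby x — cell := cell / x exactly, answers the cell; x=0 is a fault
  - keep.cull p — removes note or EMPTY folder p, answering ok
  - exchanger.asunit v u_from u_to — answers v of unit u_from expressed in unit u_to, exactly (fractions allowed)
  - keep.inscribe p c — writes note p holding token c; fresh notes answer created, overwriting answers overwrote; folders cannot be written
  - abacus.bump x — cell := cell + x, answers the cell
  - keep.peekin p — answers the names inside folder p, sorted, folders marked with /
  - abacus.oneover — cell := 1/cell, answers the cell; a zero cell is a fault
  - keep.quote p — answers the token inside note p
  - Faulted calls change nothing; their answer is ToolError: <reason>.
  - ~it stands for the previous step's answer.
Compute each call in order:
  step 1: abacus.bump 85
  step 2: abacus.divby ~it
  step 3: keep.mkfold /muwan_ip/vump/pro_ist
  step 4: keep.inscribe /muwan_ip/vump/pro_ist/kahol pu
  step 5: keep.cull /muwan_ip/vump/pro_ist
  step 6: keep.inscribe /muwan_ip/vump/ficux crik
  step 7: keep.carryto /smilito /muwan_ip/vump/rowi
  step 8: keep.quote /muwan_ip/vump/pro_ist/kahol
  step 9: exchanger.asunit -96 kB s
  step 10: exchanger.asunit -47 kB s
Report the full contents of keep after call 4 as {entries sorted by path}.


Answer: {husmebro=woflarn, muwan_ip/, muwan_ip/vump/, muwan_ip/vump/pro_ist/, muwan_ip/vump/pro_ist/kahol=pu, smilito=gicrond}

Derivation:
CALL abacus.bump[x='85']
RET  85
CALL abacus.divby[x='~it']
RET  1
CALL keep.mkfold[p='/muwan_ip/vump/pro_ist']
RET  ok
CALL keep.inscribe[p='/muwan_ip/vump/pro_ist/kahol'; c='pu']
RET  created
CALL keep.cull[p='/muwan_ip/vump/pro_ist']
RET  ToolError: not empty
CALL keep.inscribe[p='/muwan_ip/vump/ficux'; c='crik']
RET  created
CALL keep.carryto[s='/smilito'; d='/muwan_ip/vump/rowi']
RET  ok
CALL keep.quote[p='/muwan_ip/vump/pro_ist/kahol']
RET  pu
CALL exchanger.asunit[v='-96'; u_from='kB'; u_to='s']
RET  ToolError: incompatible units
CALL exchanger.asunit[v='-47'; u_from='kB'; u_to='s']
RET  ToolError: incompatible units


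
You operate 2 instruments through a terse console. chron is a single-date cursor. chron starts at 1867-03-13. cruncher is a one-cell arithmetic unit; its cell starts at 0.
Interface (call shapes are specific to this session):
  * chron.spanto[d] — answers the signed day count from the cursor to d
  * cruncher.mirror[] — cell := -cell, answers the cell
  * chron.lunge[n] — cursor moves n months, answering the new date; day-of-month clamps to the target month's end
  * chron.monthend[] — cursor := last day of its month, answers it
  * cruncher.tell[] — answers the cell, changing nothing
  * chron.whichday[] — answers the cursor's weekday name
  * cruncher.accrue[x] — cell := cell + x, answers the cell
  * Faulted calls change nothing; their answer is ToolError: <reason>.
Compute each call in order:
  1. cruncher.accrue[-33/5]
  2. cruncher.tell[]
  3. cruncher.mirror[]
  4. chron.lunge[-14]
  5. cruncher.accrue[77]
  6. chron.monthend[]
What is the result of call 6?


Answer: 1866-01-31

Derivation:
# cruncher.accrue(x: -33/5) -> -33/5
# cruncher.tell() -> -33/5
# cruncher.mirror() -> 33/5
# chron.lunge(n: -14) -> 1866-01-13
# cruncher.accrue(x: 77) -> 418/5
# chron.monthend() -> 1866-01-31


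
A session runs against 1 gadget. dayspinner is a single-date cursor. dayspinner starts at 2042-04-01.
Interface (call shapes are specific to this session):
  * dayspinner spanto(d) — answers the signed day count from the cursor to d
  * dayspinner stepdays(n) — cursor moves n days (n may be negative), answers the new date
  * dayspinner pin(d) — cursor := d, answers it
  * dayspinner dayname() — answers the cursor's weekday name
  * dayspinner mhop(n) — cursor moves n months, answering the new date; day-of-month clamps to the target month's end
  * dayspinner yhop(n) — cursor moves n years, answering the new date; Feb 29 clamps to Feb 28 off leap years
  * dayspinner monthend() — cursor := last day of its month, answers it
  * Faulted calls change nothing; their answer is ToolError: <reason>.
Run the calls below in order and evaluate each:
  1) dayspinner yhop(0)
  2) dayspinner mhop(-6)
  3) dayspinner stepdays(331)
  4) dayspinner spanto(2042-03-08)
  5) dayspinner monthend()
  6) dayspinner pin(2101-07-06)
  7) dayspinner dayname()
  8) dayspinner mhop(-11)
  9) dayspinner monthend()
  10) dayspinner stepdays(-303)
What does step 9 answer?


Answer: 2100-08-31

Derivation:
>> dayspinner yhop(n→0)
<< 2042-04-01
>> dayspinner mhop(n→-6)
<< 2041-10-01
>> dayspinner stepdays(n→331)
<< 2042-08-28
>> dayspinner spanto(d→2042-03-08)
<< -173
>> dayspinner monthend()
<< 2042-08-31
>> dayspinner pin(d→2101-07-06)
<< 2101-07-06
>> dayspinner dayname()
<< Wednesday
>> dayspinner mhop(n→-11)
<< 2100-08-06
>> dayspinner monthend()
<< 2100-08-31
>> dayspinner stepdays(n→-303)
<< 2099-11-01


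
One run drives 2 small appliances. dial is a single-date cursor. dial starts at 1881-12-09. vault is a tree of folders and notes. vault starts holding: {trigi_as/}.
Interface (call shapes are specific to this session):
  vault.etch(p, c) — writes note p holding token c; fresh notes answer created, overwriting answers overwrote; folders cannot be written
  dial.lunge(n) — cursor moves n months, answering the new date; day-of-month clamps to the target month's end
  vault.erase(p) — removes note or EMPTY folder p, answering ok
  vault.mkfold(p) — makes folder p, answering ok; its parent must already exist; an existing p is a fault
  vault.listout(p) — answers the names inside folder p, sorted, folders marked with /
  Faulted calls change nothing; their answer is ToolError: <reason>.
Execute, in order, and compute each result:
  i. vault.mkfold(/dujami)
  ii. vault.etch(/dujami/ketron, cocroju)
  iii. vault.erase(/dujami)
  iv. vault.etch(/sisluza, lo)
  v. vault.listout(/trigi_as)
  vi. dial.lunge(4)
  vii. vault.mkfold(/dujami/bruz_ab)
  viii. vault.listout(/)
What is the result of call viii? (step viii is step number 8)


Invoking vault.mkfold passing /dujami, and get ok.
Invoking vault.etch passing /dujami/ketron, cocroju, and get created.
I use vault.erase passing /dujami, → ToolError: not empty.
I invoke vault.etch passing /sisluza, lo, and see created.
I run vault.listout passing /trigi_as, and see [].
I call dial.lunge passing 4, and observe 1882-04-09.
I try vault.mkfold passing /dujami/bruz_ab, yielding ok.
Then vault.listout passing /, giving [dujami/, sisluza, trigi_as/].

Answer: [dujami/, sisluza, trigi_as/]


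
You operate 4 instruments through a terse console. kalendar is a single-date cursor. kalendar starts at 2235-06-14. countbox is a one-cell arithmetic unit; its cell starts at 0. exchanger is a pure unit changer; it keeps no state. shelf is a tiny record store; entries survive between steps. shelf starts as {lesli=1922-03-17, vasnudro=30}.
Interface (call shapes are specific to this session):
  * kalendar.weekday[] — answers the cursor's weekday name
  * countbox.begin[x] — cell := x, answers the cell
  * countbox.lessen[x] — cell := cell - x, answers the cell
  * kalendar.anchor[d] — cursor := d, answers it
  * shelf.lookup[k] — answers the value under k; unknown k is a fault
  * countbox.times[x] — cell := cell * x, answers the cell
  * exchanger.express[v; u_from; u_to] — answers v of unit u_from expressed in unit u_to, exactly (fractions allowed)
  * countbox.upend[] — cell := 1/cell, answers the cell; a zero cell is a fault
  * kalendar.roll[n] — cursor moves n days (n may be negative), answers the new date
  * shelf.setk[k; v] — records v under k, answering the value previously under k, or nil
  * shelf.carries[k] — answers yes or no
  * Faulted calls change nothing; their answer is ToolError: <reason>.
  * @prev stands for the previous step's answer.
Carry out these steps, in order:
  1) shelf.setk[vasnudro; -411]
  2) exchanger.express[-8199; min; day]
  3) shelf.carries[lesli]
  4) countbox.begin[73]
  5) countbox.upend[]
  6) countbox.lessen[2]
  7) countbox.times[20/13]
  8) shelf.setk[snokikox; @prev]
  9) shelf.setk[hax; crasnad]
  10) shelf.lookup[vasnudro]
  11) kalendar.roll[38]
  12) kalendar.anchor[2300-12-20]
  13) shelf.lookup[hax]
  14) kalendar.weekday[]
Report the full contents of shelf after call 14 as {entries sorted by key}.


Answer: {hax=crasnad, lesli=1922-03-17, snokikox=-2900/949, vasnudro=-411}

Derivation:
I invoke setk with vasnudro, -411, and see 30.
Next I call express with -8199, min, day, → -911/160.
Next I call carries with lesli, giving yes.
Next I call begin with 73, giving 73.
I try upend(): 1/73.
I use lessen with 2, yielding -145/73.
I invoke times with 20/13, — result: -2900/949.
I run setk with snokikox, @prev, and observe nil.
I call setk with hax, crasnad, and observe nil.
I use lookup with vasnudro, and observe -411.
Now I run roll with 38, giving 2235-07-22.
I use anchor with 2300-12-20, giving 2300-12-20.
Now I run lookup with hax, and observe crasnad.
Next I call weekday(), which returns Thursday.


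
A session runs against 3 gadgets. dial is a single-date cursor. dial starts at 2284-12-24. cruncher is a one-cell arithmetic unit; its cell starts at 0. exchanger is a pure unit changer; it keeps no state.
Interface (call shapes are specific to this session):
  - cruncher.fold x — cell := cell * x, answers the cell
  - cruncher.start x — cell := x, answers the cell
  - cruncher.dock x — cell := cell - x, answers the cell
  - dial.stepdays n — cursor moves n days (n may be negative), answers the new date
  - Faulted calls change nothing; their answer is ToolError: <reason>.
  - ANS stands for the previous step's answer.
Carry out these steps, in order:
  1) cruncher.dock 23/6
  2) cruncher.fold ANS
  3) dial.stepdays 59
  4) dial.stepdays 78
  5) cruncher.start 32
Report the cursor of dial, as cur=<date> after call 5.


Answer: cur=2285-05-10

Derivation:
-> cruncher.dock(23/6)
<- -23/6
-> cruncher.fold(ANS)
<- 529/36
-> dial.stepdays(59)
<- 2285-02-21
-> dial.stepdays(78)
<- 2285-05-10
-> cruncher.start(32)
<- 32


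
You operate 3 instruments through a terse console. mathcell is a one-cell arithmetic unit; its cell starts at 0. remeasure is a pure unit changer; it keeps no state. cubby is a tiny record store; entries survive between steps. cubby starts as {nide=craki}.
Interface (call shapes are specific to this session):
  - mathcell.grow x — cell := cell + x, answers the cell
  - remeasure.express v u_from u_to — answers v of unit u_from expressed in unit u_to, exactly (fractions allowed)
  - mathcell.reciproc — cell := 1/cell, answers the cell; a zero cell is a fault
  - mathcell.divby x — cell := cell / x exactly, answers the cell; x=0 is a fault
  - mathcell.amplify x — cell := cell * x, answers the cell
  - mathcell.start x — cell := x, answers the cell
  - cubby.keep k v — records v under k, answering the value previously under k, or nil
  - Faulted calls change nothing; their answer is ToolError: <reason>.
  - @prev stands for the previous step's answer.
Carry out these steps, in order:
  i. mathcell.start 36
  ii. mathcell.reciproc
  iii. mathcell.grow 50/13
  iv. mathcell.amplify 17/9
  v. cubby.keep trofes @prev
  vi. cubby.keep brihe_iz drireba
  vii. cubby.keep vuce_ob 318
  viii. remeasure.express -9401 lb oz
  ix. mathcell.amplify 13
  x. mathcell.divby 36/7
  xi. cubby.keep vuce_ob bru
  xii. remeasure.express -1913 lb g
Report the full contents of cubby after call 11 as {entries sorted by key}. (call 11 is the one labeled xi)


Answer: {brihe_iz=drireba, nide=craki, trofes=30821/4212, vuce_ob=bru}

Derivation:
% 1. mathcell.start(x='36') -> 36
% 2. mathcell.reciproc() -> 1/36
% 3. mathcell.grow(x='50/13') -> 1813/468
% 4. mathcell.amplify(x='17/9') -> 30821/4212
% 5. cubby.keep(k='trofes', v='@prev') -> nil
% 6. cubby.keep(k='brihe_iz', v='drireba') -> nil
% 7. cubby.keep(k='vuce_ob', v='318') -> nil
% 8. remeasure.express(v='-9401', u_from='lb', u_to='oz') -> -150416
% 9. mathcell.amplify(x='13') -> 30821/324
% 10. mathcell.divby(x='36/7') -> 215747/11664
% 11. cubby.keep(k='vuce_ob', v='bru') -> 318
% 12. remeasure.express(v='-1913', u_from='lb', u_to='g') -> -86772220381/100000


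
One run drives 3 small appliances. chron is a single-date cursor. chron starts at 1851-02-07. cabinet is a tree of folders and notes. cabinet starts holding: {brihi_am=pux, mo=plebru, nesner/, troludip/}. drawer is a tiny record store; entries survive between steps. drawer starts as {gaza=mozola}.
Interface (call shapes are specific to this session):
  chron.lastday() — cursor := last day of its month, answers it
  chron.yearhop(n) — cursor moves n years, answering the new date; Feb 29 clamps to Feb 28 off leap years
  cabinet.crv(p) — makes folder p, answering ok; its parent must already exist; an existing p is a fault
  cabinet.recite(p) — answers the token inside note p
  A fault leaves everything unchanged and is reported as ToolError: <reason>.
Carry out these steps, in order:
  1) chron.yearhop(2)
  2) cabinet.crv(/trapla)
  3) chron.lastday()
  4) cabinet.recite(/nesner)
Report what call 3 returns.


Step: chron.yearhop[n=2]
Result: 1853-02-07
Step: cabinet.crv[p=/trapla]
Result: ok
Step: chron.lastday[]
Result: 1853-02-28
Step: cabinet.recite[p=/nesner]
Result: ToolError: is a directory

Answer: 1853-02-28


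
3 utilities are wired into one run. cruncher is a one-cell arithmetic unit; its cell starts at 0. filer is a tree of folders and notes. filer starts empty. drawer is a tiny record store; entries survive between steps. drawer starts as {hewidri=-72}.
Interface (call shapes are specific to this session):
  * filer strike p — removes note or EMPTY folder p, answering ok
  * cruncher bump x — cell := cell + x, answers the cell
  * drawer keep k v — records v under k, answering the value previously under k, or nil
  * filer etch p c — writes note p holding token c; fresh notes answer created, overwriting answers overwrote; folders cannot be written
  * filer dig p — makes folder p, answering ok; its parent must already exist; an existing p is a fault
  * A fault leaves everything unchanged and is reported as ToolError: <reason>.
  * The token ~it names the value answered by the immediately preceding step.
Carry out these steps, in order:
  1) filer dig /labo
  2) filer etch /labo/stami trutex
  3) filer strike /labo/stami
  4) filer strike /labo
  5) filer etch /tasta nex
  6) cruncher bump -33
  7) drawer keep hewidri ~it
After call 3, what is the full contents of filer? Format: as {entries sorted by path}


Do: filer dig[p='/labo']
See: ok
Do: filer etch[p='/labo/stami'; c='trutex']
See: created
Do: filer strike[p='/labo/stami']
See: ok
Do: filer strike[p='/labo']
See: ok
Do: filer etch[p='/tasta'; c='nex']
See: created
Do: cruncher bump[x='-33']
See: -33
Do: drawer keep[k='hewidri'; v='~it']
See: -72

Answer: {labo/}


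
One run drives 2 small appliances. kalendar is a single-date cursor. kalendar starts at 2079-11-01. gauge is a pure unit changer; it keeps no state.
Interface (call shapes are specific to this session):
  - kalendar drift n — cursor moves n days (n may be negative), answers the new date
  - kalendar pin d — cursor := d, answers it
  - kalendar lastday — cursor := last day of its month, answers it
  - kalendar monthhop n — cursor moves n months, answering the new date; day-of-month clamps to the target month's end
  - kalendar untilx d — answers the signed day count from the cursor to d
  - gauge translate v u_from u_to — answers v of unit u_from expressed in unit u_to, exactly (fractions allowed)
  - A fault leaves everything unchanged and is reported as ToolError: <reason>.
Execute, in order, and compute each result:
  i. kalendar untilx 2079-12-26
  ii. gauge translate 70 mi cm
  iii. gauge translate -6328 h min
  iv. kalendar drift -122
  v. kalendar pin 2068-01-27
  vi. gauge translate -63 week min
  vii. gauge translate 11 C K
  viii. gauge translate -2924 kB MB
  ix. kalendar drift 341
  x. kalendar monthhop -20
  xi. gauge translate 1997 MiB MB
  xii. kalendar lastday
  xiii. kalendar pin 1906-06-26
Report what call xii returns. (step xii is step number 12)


·→ kalendar untilx(d→2079-12-26)
·← 55
·→ gauge translate(v→70, u_from→mi, u_to→cm)
·← 11265408
·→ gauge translate(v→-6328, u_from→h, u_to→min)
·← -379680
·→ kalendar drift(n→-122)
·← 2079-07-02
·→ kalendar pin(d→2068-01-27)
·← 2068-01-27
·→ gauge translate(v→-63, u_from→week, u_to→min)
·← -635040
·→ gauge translate(v→11, u_from→C, u_to→K)
·← 5683/20
·→ gauge translate(v→-2924, u_from→kB, u_to→MB)
·← -731/250
·→ kalendar drift(n→341)
·← 2069-01-02
·→ kalendar monthhop(n→-20)
·← 2067-05-02
·→ gauge translate(v→1997, u_from→MiB, u_to→MB)
·← 32718848/15625
·→ kalendar lastday()
·← 2067-05-31
·→ kalendar pin(d→1906-06-26)
·← 1906-06-26

Answer: 2067-05-31


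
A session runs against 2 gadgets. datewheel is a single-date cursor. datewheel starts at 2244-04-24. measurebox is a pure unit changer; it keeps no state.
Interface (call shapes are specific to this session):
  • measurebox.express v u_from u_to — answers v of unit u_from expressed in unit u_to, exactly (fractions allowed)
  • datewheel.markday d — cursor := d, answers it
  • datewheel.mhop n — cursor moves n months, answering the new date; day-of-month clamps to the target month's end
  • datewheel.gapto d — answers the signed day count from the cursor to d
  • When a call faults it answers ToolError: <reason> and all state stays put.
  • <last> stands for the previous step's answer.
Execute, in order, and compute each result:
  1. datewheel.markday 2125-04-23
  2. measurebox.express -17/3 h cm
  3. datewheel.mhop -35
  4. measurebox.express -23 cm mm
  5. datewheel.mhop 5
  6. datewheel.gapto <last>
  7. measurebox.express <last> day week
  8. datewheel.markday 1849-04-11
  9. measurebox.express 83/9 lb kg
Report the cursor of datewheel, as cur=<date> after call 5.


Answer: cur=2122-10-23

Derivation:
[in] datewheel.markday d='2125-04-23'
:: 2125-04-23
[in] measurebox.express v='-17/3' u_from='h' u_to='cm'
:: ToolError: incompatible units
[in] datewheel.mhop n='-35'
:: 2122-05-23
[in] measurebox.express v='-23' u_from='cm' u_to='mm'
:: -230
[in] datewheel.mhop n='5'
:: 2122-10-23
[in] datewheel.gapto d='<last>'
:: 0
[in] measurebox.express v='<last>' u_from='day' u_to='week'
:: 0
[in] datewheel.markday d='1849-04-11'
:: 1849-04-11
[in] measurebox.express v='83/9' u_from='lb' u_to='kg'
:: 3764816671/900000000


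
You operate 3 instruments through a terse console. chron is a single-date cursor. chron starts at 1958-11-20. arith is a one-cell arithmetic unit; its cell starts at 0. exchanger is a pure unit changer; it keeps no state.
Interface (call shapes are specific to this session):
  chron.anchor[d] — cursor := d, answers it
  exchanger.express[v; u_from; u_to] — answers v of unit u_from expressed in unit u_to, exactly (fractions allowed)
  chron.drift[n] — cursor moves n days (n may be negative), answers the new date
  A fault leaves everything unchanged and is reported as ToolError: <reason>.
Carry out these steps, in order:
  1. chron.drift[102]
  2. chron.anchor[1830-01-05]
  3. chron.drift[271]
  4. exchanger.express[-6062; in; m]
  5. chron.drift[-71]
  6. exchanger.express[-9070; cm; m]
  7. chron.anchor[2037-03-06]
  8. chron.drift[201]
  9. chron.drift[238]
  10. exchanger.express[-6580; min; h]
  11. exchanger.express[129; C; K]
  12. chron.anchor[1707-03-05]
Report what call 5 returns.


I run chron.drift(n=102), giving 1959-03-02.
Calling chron.anchor(d=1830-01-05), and get 1830-01-05.
Then chron.drift(n=271), and see 1830-10-03.
I run exchanger.express(v=-6062, u_from=in, u_to=m), which returns -384937/2500.
I invoke chron.drift(n=-71), and observe 1830-07-24.
I try exchanger.express(v=-9070, u_from=cm, u_to=m), which returns -907/10.
I try chron.anchor(d=2037-03-06), yielding 2037-03-06.
Now I run chron.drift(n=201): 2037-09-23.
Next I call chron.drift(n=238), giving 2038-05-19.
Next I call exchanger.express(v=-6580, u_from=min, u_to=h), and get -329/3.
I call exchanger.express(v=129, u_from=C, u_to=K), — result: 8043/20.
I call chron.anchor(d=1707-03-05), → 1707-03-05.

Answer: 1830-07-24


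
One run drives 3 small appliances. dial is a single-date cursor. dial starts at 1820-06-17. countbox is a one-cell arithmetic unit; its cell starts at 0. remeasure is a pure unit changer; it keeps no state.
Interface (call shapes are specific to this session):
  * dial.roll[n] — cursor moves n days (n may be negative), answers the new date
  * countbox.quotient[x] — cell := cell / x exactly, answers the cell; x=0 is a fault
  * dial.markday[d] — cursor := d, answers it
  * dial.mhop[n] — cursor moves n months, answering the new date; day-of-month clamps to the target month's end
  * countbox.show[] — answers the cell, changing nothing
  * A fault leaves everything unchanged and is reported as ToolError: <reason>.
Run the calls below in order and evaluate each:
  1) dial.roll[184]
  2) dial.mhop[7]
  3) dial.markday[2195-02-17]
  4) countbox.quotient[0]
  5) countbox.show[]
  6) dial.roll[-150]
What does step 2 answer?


Answer: 1821-07-18

Derivation:
Using roll using 184, giving 1820-12-18.
Now I run mhop using 7, and see 1821-07-18.
I call markday using 2195-02-17, and observe 2195-02-17.
Invoking quotient using 0, and see ToolError: division by zero.
Now I run show, → 0.
I use roll using -150: 2194-09-20.


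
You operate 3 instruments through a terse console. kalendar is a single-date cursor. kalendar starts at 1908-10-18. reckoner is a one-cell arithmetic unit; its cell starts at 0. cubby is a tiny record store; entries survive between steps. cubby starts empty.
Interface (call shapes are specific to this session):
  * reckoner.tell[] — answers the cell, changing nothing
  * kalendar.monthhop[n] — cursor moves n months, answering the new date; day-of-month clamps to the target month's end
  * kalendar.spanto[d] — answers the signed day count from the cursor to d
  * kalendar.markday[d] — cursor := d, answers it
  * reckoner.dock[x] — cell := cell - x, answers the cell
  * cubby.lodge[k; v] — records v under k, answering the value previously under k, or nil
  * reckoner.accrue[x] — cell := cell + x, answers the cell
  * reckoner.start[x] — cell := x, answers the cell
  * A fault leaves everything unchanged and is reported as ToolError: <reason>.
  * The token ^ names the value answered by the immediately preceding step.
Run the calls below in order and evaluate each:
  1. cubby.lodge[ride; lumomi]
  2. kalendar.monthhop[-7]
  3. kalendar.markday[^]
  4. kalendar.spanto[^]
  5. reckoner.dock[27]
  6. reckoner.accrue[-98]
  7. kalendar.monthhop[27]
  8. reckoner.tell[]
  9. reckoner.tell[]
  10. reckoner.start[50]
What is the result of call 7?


Answer: 1910-06-18

Derivation:
;; cubby.lodge(k='ride', v='lumomi') : nil
;; kalendar.monthhop(n='-7') : 1908-03-18
;; kalendar.markday(d='^') : 1908-03-18
;; kalendar.spanto(d='^') : 0
;; reckoner.dock(x='27') : -27
;; reckoner.accrue(x='-98') : -125
;; kalendar.monthhop(n='27') : 1910-06-18
;; reckoner.tell() : -125
;; reckoner.tell() : -125
;; reckoner.start(x='50') : 50


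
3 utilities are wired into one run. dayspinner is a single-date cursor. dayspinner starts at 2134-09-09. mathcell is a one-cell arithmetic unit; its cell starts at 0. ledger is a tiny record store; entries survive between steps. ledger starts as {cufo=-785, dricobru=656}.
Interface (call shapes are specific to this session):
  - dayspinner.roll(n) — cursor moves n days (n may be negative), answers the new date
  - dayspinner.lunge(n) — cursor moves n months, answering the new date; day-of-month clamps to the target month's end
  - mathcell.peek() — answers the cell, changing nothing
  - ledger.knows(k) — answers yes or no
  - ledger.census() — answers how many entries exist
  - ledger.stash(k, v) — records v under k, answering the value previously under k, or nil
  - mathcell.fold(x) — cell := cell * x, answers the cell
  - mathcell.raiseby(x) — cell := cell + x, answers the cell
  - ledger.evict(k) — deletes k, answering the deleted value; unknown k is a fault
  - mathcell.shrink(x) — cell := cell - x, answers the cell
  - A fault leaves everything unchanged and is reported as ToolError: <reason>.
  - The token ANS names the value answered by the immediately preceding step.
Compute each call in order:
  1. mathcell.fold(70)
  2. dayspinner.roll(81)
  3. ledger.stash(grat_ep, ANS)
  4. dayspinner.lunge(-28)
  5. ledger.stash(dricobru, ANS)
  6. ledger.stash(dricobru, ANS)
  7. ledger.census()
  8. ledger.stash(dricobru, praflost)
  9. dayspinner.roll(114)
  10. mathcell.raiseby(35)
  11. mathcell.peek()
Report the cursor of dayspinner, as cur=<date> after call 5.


-- 1. mathcell.fold(x=70) => 0
-- 2. dayspinner.roll(n=81) => 2134-11-29
-- 3. ledger.stash(k=grat_ep, v=ANS) => nil
-- 4. dayspinner.lunge(n=-28) => 2132-07-29
-- 5. ledger.stash(k=dricobru, v=ANS) => 656
-- 6. ledger.stash(k=dricobru, v=ANS) => 2132-07-29
-- 7. ledger.census() => 3
-- 8. ledger.stash(k=dricobru, v=praflost) => 656
-- 9. dayspinner.roll(n=114) => 2132-11-20
-- 10. mathcell.raiseby(x=35) => 35
-- 11. mathcell.peek() => 35

Answer: cur=2132-07-29


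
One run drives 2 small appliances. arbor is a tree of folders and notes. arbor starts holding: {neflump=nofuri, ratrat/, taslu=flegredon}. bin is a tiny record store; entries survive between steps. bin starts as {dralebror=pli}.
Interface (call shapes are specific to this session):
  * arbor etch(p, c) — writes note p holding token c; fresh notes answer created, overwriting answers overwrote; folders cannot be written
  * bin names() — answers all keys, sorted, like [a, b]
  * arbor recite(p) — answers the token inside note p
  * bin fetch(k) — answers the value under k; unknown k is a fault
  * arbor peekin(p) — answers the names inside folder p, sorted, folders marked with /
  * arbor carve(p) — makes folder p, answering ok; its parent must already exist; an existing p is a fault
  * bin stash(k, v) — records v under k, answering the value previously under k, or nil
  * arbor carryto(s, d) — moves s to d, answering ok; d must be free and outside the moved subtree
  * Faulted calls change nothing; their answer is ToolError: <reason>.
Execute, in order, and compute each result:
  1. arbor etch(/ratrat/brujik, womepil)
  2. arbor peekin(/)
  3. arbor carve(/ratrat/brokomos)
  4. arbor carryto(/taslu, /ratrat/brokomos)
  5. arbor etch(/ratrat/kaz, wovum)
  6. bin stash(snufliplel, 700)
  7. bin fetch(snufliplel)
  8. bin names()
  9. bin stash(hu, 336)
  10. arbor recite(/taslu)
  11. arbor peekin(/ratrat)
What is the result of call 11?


Answer: [brokomos/, brujik, kaz]

Derivation:
$ arbor etch p=/ratrat/brujik c=womepil
  created
$ arbor peekin p=/
  [neflump, ratrat/, taslu]
$ arbor carve p=/ratrat/brokomos
  ok
$ arbor carryto s=/taslu d=/ratrat/brokomos
  ToolError: exists
$ arbor etch p=/ratrat/kaz c=wovum
  created
$ bin stash k=snufliplel v=700
  nil
$ bin fetch k=snufliplel
  700
$ bin names
  [dralebror, snufliplel]
$ bin stash k=hu v=336
  nil
$ arbor recite p=/taslu
  flegredon
$ arbor peekin p=/ratrat
  [brokomos/, brujik, kaz]


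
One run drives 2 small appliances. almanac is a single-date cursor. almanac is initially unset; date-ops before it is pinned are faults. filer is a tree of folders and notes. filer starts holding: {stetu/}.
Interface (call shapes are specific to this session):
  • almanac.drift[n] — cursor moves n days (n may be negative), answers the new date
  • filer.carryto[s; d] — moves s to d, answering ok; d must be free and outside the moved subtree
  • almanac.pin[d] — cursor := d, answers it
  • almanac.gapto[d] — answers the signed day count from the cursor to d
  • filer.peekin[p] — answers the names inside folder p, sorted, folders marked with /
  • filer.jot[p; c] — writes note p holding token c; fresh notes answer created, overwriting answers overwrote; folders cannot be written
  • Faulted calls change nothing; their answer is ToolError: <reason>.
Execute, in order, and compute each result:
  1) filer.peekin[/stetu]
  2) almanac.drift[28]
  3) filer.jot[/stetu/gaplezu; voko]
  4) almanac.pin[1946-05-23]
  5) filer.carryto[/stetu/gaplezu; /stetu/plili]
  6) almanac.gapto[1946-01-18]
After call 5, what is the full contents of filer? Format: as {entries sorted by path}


>>> peekin /stetu
[out] []
>>> drift 28
[out] ToolError: no date set
>>> jot /stetu/gaplezu voko
[out] created
>>> pin 1946-05-23
[out] 1946-05-23
>>> carryto /stetu/gaplezu /stetu/plili
[out] ok
>>> gapto 1946-01-18
[out] -125

Answer: {stetu/, stetu/plili=voko}


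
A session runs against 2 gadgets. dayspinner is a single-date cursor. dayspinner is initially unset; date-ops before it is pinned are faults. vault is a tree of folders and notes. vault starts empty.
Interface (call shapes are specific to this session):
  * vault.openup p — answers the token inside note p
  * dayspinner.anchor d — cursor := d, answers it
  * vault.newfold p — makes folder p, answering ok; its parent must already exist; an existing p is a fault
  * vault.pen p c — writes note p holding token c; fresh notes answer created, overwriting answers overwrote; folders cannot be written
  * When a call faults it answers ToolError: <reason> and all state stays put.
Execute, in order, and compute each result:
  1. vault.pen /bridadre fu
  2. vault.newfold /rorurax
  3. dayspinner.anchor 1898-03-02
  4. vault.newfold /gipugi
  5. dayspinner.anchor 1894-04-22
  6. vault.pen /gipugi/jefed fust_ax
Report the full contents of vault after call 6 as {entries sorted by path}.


==> vault.pen(p→/bridadre, c→fu)
<== created
==> vault.newfold(p→/rorurax)
<== ok
==> dayspinner.anchor(d→1898-03-02)
<== 1898-03-02
==> vault.newfold(p→/gipugi)
<== ok
==> dayspinner.anchor(d→1894-04-22)
<== 1894-04-22
==> vault.pen(p→/gipugi/jefed, c→fust_ax)
<== created

Answer: {bridadre=fu, gipugi/, gipugi/jefed=fust_ax, rorurax/}


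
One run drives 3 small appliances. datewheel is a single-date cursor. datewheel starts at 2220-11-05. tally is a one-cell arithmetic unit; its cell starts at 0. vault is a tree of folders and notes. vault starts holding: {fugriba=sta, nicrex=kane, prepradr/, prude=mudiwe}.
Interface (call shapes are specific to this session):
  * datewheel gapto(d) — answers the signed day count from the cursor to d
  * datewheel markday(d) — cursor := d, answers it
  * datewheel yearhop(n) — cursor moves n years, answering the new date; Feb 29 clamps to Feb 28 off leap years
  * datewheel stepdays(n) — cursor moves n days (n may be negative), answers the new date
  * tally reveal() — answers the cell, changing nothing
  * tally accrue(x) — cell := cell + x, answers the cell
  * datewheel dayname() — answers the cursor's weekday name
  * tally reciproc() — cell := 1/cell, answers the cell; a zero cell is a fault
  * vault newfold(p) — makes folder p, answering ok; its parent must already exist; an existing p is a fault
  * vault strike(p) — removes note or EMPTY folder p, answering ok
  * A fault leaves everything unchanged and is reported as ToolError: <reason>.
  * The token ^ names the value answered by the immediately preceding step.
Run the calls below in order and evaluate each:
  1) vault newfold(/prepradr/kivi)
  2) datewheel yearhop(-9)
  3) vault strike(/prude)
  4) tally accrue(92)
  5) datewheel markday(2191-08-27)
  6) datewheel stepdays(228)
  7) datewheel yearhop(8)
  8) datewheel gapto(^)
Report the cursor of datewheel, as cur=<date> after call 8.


Answer: cur=2200-04-11

Derivation:
→ vault newfold(p: /prepradr/kivi)
← ok
→ datewheel yearhop(n: -9)
← 2211-11-05
→ vault strike(p: /prude)
← ok
→ tally accrue(x: 92)
← 92
→ datewheel markday(d: 2191-08-27)
← 2191-08-27
→ datewheel stepdays(n: 228)
← 2192-04-11
→ datewheel yearhop(n: 8)
← 2200-04-11
→ datewheel gapto(d: ^)
← 0


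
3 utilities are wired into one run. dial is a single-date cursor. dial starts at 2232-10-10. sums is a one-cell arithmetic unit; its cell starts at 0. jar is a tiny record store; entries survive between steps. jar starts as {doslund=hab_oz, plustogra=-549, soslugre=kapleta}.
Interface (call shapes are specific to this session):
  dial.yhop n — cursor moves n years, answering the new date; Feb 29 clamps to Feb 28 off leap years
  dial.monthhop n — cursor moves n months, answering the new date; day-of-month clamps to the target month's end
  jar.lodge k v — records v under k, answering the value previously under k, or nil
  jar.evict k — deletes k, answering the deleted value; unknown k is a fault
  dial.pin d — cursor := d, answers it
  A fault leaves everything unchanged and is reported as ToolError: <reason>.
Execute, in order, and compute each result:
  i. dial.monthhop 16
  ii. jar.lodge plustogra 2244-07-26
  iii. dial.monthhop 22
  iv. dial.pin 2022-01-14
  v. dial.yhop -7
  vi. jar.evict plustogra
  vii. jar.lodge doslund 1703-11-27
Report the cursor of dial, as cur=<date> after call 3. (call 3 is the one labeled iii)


Answer: cur=2235-12-10

Derivation:
→ monthhop(n: 16)
← 2234-02-10
→ lodge(k: plustogra, v: 2244-07-26)
← -549
→ monthhop(n: 22)
← 2235-12-10
→ pin(d: 2022-01-14)
← 2022-01-14
→ yhop(n: -7)
← 2015-01-14
→ evict(k: plustogra)
← 2244-07-26
→ lodge(k: doslund, v: 1703-11-27)
← hab_oz


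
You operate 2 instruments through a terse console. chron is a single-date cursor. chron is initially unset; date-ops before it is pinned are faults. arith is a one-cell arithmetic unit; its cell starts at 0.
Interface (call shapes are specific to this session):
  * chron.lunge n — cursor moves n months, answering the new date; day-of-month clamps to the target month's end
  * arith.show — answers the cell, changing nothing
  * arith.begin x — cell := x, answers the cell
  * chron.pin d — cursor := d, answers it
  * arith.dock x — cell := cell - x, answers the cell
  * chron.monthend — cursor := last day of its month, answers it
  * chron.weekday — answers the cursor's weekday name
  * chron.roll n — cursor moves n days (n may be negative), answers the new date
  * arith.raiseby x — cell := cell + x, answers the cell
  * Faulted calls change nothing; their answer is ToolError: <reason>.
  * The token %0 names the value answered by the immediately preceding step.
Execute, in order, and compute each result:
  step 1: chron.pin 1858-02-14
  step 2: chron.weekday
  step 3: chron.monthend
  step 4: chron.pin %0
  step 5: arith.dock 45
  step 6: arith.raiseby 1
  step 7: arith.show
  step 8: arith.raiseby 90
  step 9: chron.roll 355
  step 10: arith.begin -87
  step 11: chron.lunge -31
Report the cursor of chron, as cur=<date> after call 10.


> pin d='1858-02-14'
= 1858-02-14
> weekday
= Sunday
> monthend
= 1858-02-28
> pin d='%0'
= 1858-02-28
> dock x='45'
= -45
> raiseby x='1'
= -44
> show
= -44
> raiseby x='90'
= 46
> roll n='355'
= 1859-02-18
> begin x='-87'
= -87
> lunge n='-31'
= 1856-07-18

Answer: cur=1859-02-18
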